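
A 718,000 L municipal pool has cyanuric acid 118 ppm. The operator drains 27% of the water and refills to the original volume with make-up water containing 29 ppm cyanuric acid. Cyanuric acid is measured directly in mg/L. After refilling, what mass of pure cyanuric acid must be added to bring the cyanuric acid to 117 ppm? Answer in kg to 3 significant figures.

16.5 kg

After draining 27% and refilling: 118 × 0.73 + 29 × 0.27 = 93.97 ppm.
Deficit to target: 117 − 93.97 = 23.03 mg/L.
Mass: 23.03 mg/L × 718,000 L = 16,540 g cyanuric acid.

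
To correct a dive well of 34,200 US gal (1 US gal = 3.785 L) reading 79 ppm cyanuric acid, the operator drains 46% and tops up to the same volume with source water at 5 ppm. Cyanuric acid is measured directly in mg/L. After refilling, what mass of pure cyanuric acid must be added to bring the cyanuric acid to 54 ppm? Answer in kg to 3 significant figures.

Volume: 34,200 US gal × 3.785 L/gal = 129,447 L.
After draining 46% and refilling: 79 × 0.54 + 5 × 0.46 = 44.96 ppm.
Deficit to target: 54 − 44.96 = 9.04 mg/L.
Mass: 9.04 mg/L × 129,447 L = 1170 g cyanuric acid.

1.17 kg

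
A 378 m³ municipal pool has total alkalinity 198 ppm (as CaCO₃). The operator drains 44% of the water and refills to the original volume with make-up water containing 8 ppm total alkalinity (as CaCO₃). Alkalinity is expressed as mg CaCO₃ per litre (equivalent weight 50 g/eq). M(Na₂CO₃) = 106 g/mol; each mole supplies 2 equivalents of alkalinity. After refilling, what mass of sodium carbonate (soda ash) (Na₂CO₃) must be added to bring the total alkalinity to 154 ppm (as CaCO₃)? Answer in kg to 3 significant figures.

Volume: 378 m³ = 378,000 L.
After draining 44% and refilling: 198 × 0.56 + 8 × 0.44 = 114.4 ppm.
Deficit to target: 154 − 114.4 = 39.6 mg/L.
As CaCO₃: 39.6 mg/L × 378,000 L = 14,970 g; ÷ 50 g/eq ÷ 2 = 149.7 mol Na₂CO₃.
Mass: 149.7 × 106 = 15,870 g.

15.9 kg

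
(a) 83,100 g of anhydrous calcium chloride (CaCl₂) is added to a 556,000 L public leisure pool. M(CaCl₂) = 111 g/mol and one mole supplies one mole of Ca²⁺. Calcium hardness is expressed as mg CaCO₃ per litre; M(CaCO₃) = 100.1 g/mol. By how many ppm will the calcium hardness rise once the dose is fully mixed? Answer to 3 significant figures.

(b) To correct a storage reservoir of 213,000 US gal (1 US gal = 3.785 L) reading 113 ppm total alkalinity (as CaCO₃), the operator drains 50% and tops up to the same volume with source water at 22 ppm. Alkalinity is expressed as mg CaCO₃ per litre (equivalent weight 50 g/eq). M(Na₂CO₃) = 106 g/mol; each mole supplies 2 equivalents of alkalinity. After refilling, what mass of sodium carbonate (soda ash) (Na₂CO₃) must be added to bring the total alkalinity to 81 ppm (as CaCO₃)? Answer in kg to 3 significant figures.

(a) 135 ppm; (b) 11.5 kg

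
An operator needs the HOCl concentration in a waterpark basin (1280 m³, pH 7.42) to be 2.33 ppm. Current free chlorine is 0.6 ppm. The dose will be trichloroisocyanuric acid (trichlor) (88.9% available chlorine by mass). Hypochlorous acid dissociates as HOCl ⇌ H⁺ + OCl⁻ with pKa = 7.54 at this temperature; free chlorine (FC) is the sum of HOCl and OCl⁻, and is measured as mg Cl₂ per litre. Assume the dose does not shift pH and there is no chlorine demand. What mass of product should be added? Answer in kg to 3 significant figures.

5.04 kg

Volume: 1280 m³ = 1,280,000 L.
[OCl⁻]/[HOCl] = 10^(pH − pKa) = 10^(7.42 − 7.54) = 0.7586; fraction as HOCl = 1/(1 + 0.7586) = 0.5686.
Free chlorine required for 2.33 ppm HOCl: 2.33 / 0.5686 = 4.097 ppm.
FC to add: 4.097 − 0.6 = 3.497 mg/L as Cl₂.
Cl₂ equivalent: 3.497 mg/L × 1,280,000 L = 4477 g.
Product at 88.9% available Cl: 4477 / 0.889 = 5036 g.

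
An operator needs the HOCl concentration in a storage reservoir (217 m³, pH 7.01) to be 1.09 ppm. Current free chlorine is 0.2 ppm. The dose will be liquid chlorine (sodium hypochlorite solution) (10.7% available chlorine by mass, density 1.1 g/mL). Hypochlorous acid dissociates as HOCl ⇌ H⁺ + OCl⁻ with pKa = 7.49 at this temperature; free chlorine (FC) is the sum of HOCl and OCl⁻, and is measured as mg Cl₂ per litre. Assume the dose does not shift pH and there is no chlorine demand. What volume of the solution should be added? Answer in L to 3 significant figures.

2.31 L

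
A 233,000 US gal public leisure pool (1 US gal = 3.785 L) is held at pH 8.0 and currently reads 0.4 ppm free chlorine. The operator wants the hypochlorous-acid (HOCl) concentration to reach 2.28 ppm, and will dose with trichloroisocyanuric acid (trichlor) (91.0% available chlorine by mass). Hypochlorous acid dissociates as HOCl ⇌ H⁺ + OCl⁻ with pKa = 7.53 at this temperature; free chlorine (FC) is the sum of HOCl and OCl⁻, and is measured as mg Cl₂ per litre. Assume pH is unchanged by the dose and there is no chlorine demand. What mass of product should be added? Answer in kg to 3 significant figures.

Volume: 233,000 US gal × 3.785 L/gal = 881,905 L.
[OCl⁻]/[HOCl] = 10^(pH − pKa) = 10^(8.0 − 7.53) = 2.951; fraction as HOCl = 1/(1 + 2.951) = 0.2531.
Free chlorine required for 2.28 ppm HOCl: 2.28 / 0.2531 = 9.009 ppm.
FC to add: 9.009 − 0.4 = 8.609 mg/L as Cl₂.
Cl₂ equivalent: 8.609 mg/L × 881,905 L = 7592 g.
Product at 91.0% available Cl: 7592 / 0.91 = 8343 g.

8.34 kg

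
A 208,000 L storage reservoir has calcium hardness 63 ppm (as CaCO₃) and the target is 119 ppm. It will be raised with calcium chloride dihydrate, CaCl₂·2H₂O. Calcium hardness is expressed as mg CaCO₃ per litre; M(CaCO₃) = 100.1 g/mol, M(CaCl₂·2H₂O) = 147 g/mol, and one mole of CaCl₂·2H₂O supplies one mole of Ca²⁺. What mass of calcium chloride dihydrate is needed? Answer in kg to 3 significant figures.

17.1 kg

Hardness to add: (119 − 63) = 56 mg/L as CaCO₃ × 208,000 L = 11,650 g as CaCO₃.
Moles of Ca²⁺ (1 mol Ca²⁺ ≡ 1 mol CaCO₃): 11,650 / 100.1 g/mol = 116.4 mol.
Mass of CaCl₂·2H₂O: 116.4 × 147 = 17,110 g.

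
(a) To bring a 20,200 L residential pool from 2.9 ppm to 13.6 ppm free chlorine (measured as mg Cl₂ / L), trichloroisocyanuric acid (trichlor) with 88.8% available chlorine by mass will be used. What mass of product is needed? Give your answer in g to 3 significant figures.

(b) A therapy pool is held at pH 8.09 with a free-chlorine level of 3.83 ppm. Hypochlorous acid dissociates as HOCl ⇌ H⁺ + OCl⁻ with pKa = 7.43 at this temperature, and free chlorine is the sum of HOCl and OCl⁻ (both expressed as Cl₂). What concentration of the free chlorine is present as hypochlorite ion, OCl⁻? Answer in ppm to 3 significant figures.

(a) 243 g; (b) 3.14 ppm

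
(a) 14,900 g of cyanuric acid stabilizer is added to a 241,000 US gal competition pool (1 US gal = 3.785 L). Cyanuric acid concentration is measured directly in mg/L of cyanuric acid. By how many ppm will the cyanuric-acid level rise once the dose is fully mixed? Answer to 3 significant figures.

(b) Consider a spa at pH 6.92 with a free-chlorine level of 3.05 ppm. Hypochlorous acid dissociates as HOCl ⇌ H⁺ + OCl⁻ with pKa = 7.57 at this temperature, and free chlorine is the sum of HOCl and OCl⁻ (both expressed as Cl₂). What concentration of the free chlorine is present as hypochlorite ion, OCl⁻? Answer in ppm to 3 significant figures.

(a) Volume: 241,000 US gal × 3.785 L/gal = 912,185 L.
(a) Rise: 14,900 g / 912,185 L × 1000 = 16.33 mg/L.

(b) [OCl⁻]/[HOCl] = 10^(pH − pKa) = 10^(6.92 − 7.57) = 10^-0.65 = 0.2239.
(b) Fraction as HOCl = 1 / (1 + 0.2239) = 0.8171.
(b) OCl⁻ = (1 − 0.8171) × 3.05 ppm = 0.5579 ppm.

(a) 16.3 ppm; (b) 0.558 ppm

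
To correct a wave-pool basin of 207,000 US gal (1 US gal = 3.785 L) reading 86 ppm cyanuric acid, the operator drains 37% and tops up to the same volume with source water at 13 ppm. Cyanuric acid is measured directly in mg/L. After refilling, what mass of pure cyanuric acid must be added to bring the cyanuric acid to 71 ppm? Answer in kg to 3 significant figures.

9.41 kg

Volume: 207,000 US gal × 3.785 L/gal = 783,495 L.
After draining 37% and refilling: 86 × 0.63 + 13 × 0.37 = 58.99 ppm.
Deficit to target: 71 − 58.99 = 12.01 mg/L.
Mass: 12.01 mg/L × 783,495 L = 9410 g cyanuric acid.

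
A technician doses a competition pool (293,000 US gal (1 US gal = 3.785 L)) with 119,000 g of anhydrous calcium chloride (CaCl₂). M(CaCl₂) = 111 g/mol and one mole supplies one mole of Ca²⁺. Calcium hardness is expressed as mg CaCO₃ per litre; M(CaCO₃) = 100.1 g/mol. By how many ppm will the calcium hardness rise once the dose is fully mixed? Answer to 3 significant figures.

Volume: 293,000 US gal × 3.785 L/gal = 1,109,005 L.
Moles of Ca²⁺: 119,000 g ÷ 111 g/mol = 1072 mol.
As CaCO₃: 1072 mol × 100.1 g/mol = 107,300 g.
Rise: 107,300 g / 1,109,005 L × 1000 = 96.77 mg/L.

96.8 ppm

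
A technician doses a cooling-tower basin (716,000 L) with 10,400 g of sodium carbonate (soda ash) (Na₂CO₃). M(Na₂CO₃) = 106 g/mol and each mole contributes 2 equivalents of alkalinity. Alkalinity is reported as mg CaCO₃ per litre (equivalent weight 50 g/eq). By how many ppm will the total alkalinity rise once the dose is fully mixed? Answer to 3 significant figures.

Moles of Na₂CO₃: 10,400 g ÷ 106 g/mol = 98.11 mol → 196.2 eq of alkalinity.
As CaCO₃: 196.2 eq × 50 g/eq = 9811 g.
Rise: 9811 g / 716,000 L × 1000 = 13.7 mg/L.

13.7 ppm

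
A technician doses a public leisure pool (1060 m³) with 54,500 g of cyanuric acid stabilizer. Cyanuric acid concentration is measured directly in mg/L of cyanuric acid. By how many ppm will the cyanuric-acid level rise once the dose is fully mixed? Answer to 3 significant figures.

Volume: 1060 m³ = 1,060,000 L.
Rise: 54,500 g / 1,060,000 L × 1000 = 51.42 mg/L.

51.4 ppm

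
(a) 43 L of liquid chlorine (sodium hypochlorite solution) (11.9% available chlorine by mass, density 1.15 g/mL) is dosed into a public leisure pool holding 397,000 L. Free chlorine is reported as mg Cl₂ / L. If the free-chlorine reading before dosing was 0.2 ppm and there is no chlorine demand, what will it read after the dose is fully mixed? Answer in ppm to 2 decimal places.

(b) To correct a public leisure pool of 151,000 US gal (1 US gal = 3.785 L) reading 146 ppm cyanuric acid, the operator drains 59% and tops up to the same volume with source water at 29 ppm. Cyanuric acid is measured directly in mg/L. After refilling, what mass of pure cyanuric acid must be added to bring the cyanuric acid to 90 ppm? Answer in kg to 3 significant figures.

(a) Mass of solution: 43 L × 1000 mL/L × 1.15 g/mL = 49,450 g.
(a) Available chlorine delivered: 49,450 g × 0.119 = 5885 g as Cl₂.
(a) Concentration rise: 5885 g / 397,000 L = 14.82 mg/L = 14.82 ppm.
(a) Final FC: 0.2 + 14.82 = 15.02 ppm.

(b) Volume: 151,000 US gal × 3.785 L/gal = 571,535 L.
(b) After draining 59% and refilling: 146 × 0.41 + 29 × 0.59 = 76.97 ppm.
(b) Deficit to target: 90 − 76.97 = 13.03 mg/L.
(b) Mass: 13.03 mg/L × 571,535 L = 7447 g cyanuric acid.

(a) 15.02 ppm; (b) 7.45 kg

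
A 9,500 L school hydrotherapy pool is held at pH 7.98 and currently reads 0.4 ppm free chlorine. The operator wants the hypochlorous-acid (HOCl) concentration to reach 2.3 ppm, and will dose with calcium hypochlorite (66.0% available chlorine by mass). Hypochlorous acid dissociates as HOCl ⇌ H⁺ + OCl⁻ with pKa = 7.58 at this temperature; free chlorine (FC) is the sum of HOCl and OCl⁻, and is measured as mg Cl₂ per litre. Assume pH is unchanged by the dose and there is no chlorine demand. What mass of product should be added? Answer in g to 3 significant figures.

[OCl⁻]/[HOCl] = 10^(pH − pKa) = 10^(7.98 − 7.58) = 2.512; fraction as HOCl = 1/(1 + 2.512) = 0.2847.
Free chlorine required for 2.3 ppm HOCl: 2.3 / 0.2847 = 8.077 ppm.
FC to add: 8.077 − 0.4 = 7.677 mg/L as Cl₂.
Cl₂ equivalent: 7.677 mg/L × 9,500 L = 72.93 g.
Product at 66.0% available Cl: 72.93 / 0.66 = 110.5 g.

111 g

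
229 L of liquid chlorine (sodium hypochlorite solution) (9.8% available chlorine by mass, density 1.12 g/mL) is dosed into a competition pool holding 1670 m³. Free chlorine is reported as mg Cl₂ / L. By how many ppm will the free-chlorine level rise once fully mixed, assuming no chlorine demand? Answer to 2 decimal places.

15.05 ppm

Volume: 1670 m³ = 1,670,000 L.
Mass of solution: 229 L × 1000 mL/L × 1.12 g/mL = 256,500 g.
Available chlorine delivered: 256,500 g × 0.098 = 25,140 g as Cl₂.
Concentration rise: 25,140 g / 1,670,000 L = 15.05 mg/L = 15.05 ppm.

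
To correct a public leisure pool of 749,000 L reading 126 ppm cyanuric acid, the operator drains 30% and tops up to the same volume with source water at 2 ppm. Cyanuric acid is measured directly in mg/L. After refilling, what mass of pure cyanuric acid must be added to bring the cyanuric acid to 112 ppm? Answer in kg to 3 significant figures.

17.4 kg

After draining 30% and refilling: 126 × 0.70 + 2 × 0.30 = 88.8 ppm.
Deficit to target: 112 − 88.8 = 23.2 mg/L.
Mass: 23.2 mg/L × 749,000 L = 17,380 g cyanuric acid.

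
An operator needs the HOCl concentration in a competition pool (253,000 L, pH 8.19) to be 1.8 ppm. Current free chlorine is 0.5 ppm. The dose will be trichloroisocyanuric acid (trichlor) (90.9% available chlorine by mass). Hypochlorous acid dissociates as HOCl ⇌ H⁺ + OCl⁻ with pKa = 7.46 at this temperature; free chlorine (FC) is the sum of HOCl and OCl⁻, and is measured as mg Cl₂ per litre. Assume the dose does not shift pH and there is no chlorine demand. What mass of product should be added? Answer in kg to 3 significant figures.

3.05 kg

[OCl⁻]/[HOCl] = 10^(pH − pKa) = 10^(8.19 − 7.46) = 5.37; fraction as HOCl = 1/(1 + 5.37) = 0.157.
Free chlorine required for 1.8 ppm HOCl: 1.8 / 0.157 = 11.47 ppm.
FC to add: 11.47 − 0.5 = 10.97 mg/L as Cl₂.
Cl₂ equivalent: 10.97 mg/L × 253,000 L = 2775 g.
Product at 90.9% available Cl: 2775 / 0.909 = 3052 g.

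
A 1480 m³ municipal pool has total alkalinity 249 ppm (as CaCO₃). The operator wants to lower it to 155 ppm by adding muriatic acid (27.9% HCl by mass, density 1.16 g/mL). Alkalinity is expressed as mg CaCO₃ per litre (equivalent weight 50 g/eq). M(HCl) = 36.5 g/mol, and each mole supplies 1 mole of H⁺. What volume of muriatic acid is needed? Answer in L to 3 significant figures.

314 L

Volume: 1480 m³ = 1,480,000 L.
Alkalinity to neutralize: (249 − 155) = 94 mg/L as CaCO₃ × 1,480,000 L = 139,100 g as CaCO₃.
Equivalents of H⁺ required: 139,100 ÷ 50 g/eq = 2782 eq = 2782 mol HCl.
Mass of HCl: 2782 × 36.5 = 101,600 g.
Mass of 27.9% solution: 101,600 / 0.279 = 364,000 g.
Volume: 364,000 g ÷ 1.16 g/mL = 313,800 mL.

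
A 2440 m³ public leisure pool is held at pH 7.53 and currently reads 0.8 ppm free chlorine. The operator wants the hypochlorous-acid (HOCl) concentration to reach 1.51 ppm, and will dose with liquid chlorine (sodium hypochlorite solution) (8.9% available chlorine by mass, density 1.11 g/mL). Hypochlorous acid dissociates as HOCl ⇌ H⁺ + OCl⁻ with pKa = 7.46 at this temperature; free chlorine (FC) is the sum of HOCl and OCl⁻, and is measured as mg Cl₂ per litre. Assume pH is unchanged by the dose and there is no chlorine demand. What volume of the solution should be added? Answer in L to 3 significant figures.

Volume: 2440 m³ = 2,440,000 L.
[OCl⁻]/[HOCl] = 10^(pH − pKa) = 10^(7.53 − 7.46) = 1.175; fraction as HOCl = 1/(1 + 1.175) = 0.4598.
Free chlorine required for 1.51 ppm HOCl: 1.51 / 0.4598 = 3.284 ppm.
FC to add: 3.284 − 0.8 = 2.484 mg/L as Cl₂.
Cl₂ equivalent: 2.484 mg/L × 2,440,000 L = 6061 g.
Product at 8.9% available Cl: 6061 / 0.089 = 68,100 g.
Volume: 68,100 g ÷ 1.11 g/mL = 61,350 mL.

61.4 L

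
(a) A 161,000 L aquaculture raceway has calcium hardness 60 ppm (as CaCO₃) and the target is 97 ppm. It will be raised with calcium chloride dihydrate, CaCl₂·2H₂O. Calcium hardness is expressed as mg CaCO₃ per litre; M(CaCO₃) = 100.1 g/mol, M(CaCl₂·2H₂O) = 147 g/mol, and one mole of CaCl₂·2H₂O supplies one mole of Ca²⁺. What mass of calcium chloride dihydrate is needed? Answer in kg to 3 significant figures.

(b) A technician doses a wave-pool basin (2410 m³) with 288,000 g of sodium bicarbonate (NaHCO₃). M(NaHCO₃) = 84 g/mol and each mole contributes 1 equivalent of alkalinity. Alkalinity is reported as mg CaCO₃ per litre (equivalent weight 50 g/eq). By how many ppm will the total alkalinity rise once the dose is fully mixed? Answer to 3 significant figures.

(a) 8.75 kg; (b) 71.1 ppm

(a) Hardness to add: (97 − 60) = 37 mg/L as CaCO₃ × 161,000 L = 5957 g as CaCO₃.
(a) Moles of Ca²⁺ (1 mol Ca²⁺ ≡ 1 mol CaCO₃): 5957 / 100.1 g/mol = 59.51 mol.
(a) Mass of CaCl₂·2H₂O: 59.51 × 147 = 8748 g.

(b) Volume: 2410 m³ = 2,410,000 L.
(b) Moles of NaHCO₃: 288,000 g ÷ 84 g/mol = 3429 mol → 3429 eq of alkalinity.
(b) As CaCO₃: 3429 eq × 50 g/eq = 171,400 g.
(b) Rise: 171,400 g / 2,410,000 L × 1000 = 71.13 mg/L.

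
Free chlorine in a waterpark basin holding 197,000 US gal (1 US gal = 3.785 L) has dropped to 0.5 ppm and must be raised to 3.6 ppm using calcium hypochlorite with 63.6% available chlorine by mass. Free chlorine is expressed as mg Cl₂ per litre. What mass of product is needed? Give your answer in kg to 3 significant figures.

3.63 kg

Volume: 197,000 US gal × 3.785 L/gal = 745,645 L.
Chlorine deficit: 3.6 − 0.5 = 3.1 ppm = 3.1 mg/L as Cl₂.
Cl₂ equivalent needed: 3.1 mg/L × 745,645 L = 2,311,000 mg = 2311 g.
Product at 63.6% available chlorine: 2311 / 0.636 = 3634 g.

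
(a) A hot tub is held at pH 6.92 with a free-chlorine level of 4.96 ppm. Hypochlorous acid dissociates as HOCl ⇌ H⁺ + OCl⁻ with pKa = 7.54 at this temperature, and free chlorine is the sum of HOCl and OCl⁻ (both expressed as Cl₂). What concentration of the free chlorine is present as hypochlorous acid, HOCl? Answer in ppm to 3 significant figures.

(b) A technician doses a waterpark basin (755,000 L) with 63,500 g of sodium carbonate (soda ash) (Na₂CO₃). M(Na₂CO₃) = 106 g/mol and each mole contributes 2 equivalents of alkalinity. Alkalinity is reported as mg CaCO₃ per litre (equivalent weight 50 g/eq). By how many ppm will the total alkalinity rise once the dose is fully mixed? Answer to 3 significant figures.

(a) [OCl⁻]/[HOCl] = 10^(pH − pKa) = 10^(6.92 − 7.54) = 10^-0.62 = 0.2399.
(a) Fraction as HOCl = 1 / (1 + 0.2399) = 0.8065.
(a) HOCl = 0.8065 × 4.96 ppm = 4 ppm.

(b) Moles of Na₂CO₃: 63,500 g ÷ 106 g/mol = 599.1 mol → 1198 eq of alkalinity.
(b) As CaCO₃: 1198 eq × 50 g/eq = 59,910 g.
(b) Rise: 59,910 g / 755,000 L × 1000 = 79.35 mg/L.

(a) 4.00 ppm; (b) 79.3 ppm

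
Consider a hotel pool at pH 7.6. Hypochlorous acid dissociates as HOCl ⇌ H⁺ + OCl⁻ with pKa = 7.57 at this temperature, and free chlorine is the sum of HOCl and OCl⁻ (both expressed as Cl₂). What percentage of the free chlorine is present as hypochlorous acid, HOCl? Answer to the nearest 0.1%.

48.3%

[OCl⁻]/[HOCl] = 10^(pH − pKa) = 10^(7.6 − 7.57) = 10^0.03 = 1.072.
Fraction as HOCl = 1 / (1 + 1.072) = 0.4827.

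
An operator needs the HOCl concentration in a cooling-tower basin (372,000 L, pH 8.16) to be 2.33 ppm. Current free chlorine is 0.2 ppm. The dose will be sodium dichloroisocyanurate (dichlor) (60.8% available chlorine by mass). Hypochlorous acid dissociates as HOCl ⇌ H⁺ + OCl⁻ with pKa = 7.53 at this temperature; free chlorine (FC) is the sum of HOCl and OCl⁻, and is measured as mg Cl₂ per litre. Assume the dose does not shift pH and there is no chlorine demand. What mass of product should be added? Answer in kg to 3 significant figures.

[OCl⁻]/[HOCl] = 10^(pH − pKa) = 10^(8.16 − 7.53) = 4.266; fraction as HOCl = 1/(1 + 4.266) = 0.1899.
Free chlorine required for 2.33 ppm HOCl: 2.33 / 0.1899 = 12.27 ppm.
FC to add: 12.27 − 0.2 = 12.07 mg/L as Cl₂.
Cl₂ equivalent: 12.07 mg/L × 372,000 L = 4490 g.
Product at 60.8% available Cl: 4490 / 0.608 = 7385 g.

7.38 kg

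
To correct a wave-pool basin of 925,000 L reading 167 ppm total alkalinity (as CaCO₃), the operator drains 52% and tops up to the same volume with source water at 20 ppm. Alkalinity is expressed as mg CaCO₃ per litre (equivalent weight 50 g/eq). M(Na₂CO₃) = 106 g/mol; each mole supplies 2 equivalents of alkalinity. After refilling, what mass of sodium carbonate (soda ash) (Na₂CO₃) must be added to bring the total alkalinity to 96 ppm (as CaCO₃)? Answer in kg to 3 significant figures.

5.33 kg

After draining 52% and refilling: 167 × 0.48 + 20 × 0.52 = 90.56 ppm.
Deficit to target: 96 − 90.56 = 5.44 mg/L.
As CaCO₃: 5.44 mg/L × 925,000 L = 5032 g; ÷ 50 g/eq ÷ 2 = 50.32 mol Na₂CO₃.
Mass: 50.32 × 106 = 5334 g.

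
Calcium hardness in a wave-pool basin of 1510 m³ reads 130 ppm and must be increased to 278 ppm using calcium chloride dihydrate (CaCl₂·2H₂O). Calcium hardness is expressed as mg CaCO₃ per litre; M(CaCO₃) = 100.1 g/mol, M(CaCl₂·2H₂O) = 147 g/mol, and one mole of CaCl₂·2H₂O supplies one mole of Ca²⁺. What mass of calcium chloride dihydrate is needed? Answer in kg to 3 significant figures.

Volume: 1510 m³ = 1,510,000 L.
Hardness to add: (278 − 130) = 148 mg/L as CaCO₃ × 1,510,000 L = 223,500 g as CaCO₃.
Moles of Ca²⁺ (1 mol Ca²⁺ ≡ 1 mol CaCO₃): 223,500 / 100.1 g/mol = 2233 mol.
Mass of CaCl₂·2H₂O: 2233 × 147 = 328,200 g.

328 kg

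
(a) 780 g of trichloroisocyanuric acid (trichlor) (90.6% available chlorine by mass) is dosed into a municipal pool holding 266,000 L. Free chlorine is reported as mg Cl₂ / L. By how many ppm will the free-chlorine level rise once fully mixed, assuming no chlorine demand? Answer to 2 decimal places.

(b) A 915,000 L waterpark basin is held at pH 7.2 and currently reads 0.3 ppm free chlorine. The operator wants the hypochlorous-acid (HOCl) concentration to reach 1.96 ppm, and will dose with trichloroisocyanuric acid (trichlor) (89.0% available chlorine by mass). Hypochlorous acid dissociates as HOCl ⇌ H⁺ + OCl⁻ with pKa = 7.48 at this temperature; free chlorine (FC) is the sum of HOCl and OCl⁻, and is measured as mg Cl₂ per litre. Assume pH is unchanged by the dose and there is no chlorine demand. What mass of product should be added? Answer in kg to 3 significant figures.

(a) Available chlorine delivered: 780 g × 0.906 = 706.7 g as Cl₂.
(a) Concentration rise: 706.7 g / 266,000 L = 2.657 mg/L = 2.66 ppm.

(b) [OCl⁻]/[HOCl] = 10^(pH − pKa) = 10^(7.2 − 7.48) = 0.5248; fraction as HOCl = 1/(1 + 0.5248) = 0.6558.
(b) Free chlorine required for 1.96 ppm HOCl: 1.96 / 0.6558 = 2.989 ppm.
(b) FC to add: 2.989 − 0.3 = 2.689 mg/L as Cl₂.
(b) Cl₂ equivalent: 2.689 mg/L × 915,000 L = 2460 g.
(b) Product at 89.0% available Cl: 2460 / 0.89 = 2764 g.

(a) 2.66 ppm; (b) 2.76 kg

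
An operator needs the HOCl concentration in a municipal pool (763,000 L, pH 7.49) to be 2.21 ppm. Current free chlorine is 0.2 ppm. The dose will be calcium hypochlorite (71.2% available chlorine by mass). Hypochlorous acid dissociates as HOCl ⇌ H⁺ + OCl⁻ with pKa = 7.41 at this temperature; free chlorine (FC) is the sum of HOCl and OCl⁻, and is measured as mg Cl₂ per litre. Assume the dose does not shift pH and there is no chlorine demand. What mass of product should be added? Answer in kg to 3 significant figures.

[OCl⁻]/[HOCl] = 10^(pH − pKa) = 10^(7.49 − 7.41) = 1.202; fraction as HOCl = 1/(1 + 1.202) = 0.4541.
Free chlorine required for 2.21 ppm HOCl: 2.21 / 0.4541 = 4.867 ppm.
FC to add: 4.867 − 0.2 = 4.667 mg/L as Cl₂.
Cl₂ equivalent: 4.667 mg/L × 763,000 L = 3561 g.
Product at 71.2% available Cl: 3561 / 0.712 = 5001 g.

5.00 kg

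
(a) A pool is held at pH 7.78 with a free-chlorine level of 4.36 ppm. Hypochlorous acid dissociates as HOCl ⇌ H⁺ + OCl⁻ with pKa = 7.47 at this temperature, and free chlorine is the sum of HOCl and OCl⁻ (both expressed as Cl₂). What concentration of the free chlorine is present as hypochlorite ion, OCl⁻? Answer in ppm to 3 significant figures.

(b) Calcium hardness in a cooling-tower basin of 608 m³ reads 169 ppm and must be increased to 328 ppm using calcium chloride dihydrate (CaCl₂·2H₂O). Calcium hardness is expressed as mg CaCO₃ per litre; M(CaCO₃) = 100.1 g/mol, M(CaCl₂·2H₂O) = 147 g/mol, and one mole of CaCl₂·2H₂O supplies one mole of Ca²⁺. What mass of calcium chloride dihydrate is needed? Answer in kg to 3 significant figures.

(a) 2.93 ppm; (b) 142 kg

(a) [OCl⁻]/[HOCl] = 10^(pH − pKa) = 10^(7.78 − 7.47) = 10^0.31 = 2.042.
(a) Fraction as HOCl = 1 / (1 + 2.042) = 0.3288.
(a) OCl⁻ = (1 − 0.3288) × 4.36 ppm = 2.927 ppm.

(b) Volume: 608 m³ = 608,000 L.
(b) Hardness to add: (328 − 169) = 159 mg/L as CaCO₃ × 608,000 L = 96,670 g as CaCO₃.
(b) Moles of Ca²⁺ (1 mol Ca²⁺ ≡ 1 mol CaCO₃): 96,670 / 100.1 g/mol = 965.8 mol.
(b) Mass of CaCl₂·2H₂O: 965.8 × 147 = 142,000 g.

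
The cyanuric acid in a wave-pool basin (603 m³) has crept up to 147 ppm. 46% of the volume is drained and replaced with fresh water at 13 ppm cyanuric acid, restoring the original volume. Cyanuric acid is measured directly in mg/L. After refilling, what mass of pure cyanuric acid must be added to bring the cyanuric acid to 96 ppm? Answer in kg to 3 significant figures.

6.42 kg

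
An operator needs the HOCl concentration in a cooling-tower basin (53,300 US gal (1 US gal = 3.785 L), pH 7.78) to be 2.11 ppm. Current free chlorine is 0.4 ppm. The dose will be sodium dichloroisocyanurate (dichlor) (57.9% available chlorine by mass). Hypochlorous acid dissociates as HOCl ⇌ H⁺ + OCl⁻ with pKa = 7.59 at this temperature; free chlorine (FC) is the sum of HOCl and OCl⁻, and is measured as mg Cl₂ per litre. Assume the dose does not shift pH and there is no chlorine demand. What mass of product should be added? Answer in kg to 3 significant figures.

1.73 kg

Volume: 53,300 US gal × 3.785 L/gal = 201,740 L.
[OCl⁻]/[HOCl] = 10^(pH − pKa) = 10^(7.78 − 7.59) = 1.549; fraction as HOCl = 1/(1 + 1.549) = 0.3923.
Free chlorine required for 2.11 ppm HOCl: 2.11 / 0.3923 = 5.378 ppm.
FC to add: 5.378 − 0.4 = 4.978 mg/L as Cl₂.
Cl₂ equivalent: 4.978 mg/L × 201,740 L = 1004 g.
Product at 57.9% available Cl: 1004 / 0.579 = 1734 g.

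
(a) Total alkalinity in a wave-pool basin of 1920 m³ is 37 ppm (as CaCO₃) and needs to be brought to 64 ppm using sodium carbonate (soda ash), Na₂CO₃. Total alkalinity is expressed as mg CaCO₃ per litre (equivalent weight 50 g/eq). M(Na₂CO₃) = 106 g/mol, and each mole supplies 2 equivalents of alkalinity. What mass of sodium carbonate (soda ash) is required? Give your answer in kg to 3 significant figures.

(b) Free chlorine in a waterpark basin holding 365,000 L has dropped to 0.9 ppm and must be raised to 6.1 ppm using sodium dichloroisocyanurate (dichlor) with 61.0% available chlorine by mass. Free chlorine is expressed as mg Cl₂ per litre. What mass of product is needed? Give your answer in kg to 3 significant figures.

(a) 55.0 kg; (b) 3.11 kg

(a) Volume: 1920 m³ = 1,920,000 L.
(a) Alkalinity to add: (64 − 37) = 27 mg/L as CaCO₃ × 1,920,000 L = 51,840 g as CaCO₃.
(a) Equivalents: 51,840 g ÷ 50 g/eq = 1037 eq.
(a) Each mole of Na₂CO₃ supplies 2 eq, so 1037 / 2 = 518.4 mol.
(a) Mass: 518.4 mol × 106 g/mol = 54,950 g.

(b) Chlorine deficit: 6.1 − 0.9 = 5.2 ppm = 5.2 mg/L as Cl₂.
(b) Cl₂ equivalent needed: 5.2 mg/L × 365,000 L = 1,898,000 mg = 1898 g.
(b) Product at 61.0% available chlorine: 1898 / 0.61 = 3111 g.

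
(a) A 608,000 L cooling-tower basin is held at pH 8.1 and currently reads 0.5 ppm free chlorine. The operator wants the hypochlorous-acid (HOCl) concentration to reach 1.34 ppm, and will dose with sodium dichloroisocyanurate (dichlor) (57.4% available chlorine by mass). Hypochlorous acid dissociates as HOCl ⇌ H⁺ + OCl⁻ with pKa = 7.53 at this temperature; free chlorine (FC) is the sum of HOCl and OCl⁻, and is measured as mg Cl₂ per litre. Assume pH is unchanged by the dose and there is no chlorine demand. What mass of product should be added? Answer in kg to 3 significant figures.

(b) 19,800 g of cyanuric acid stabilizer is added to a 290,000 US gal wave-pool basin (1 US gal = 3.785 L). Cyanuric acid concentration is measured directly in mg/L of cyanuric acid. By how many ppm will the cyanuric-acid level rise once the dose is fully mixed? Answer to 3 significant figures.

(a) [OCl⁻]/[HOCl] = 10^(pH − pKa) = 10^(8.1 − 7.53) = 3.715; fraction as HOCl = 1/(1 + 3.715) = 0.2121.
(a) Free chlorine required for 1.34 ppm HOCl: 1.34 / 0.2121 = 6.319 ppm.
(a) FC to add: 6.319 − 0.5 = 5.819 mg/L as Cl₂.
(a) Cl₂ equivalent: 5.819 mg/L × 608,000 L = 3538 g.
(a) Product at 57.4% available Cl: 3538 / 0.574 = 6163 g.

(b) Volume: 290,000 US gal × 3.785 L/gal = 1,097,650 L.
(b) Rise: 19,800 g / 1,097,650 L × 1000 = 18.04 mg/L.

(a) 6.16 kg; (b) 18.0 ppm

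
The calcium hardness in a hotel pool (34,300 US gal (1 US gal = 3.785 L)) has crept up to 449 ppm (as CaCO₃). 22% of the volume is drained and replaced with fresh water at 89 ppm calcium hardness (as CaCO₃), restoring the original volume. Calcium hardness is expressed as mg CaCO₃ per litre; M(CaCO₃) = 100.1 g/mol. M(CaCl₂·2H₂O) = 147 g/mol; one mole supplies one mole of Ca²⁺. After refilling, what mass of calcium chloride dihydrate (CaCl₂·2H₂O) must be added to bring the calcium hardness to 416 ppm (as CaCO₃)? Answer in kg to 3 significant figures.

8.81 kg

Volume: 34,300 US gal × 3.785 L/gal = 129,826 L.
After draining 22% and refilling: 449 × 0.78 + 89 × 0.22 = 369.8 ppm.
Deficit to target: 416 − 369.8 = 46.2 mg/L.
As CaCO₃: 46.2 mg/L × 129,826 L = 5998 g; ÷ 100.1 = 59.92 mol Ca²⁺.
Mass: 59.92 × 147 = 8808 g.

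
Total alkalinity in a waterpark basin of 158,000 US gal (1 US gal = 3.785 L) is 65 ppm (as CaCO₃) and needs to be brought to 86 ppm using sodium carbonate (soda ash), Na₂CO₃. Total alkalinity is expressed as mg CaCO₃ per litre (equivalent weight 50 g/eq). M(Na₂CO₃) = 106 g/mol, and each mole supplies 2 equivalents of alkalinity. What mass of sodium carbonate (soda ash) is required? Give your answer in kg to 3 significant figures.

Volume: 158,000 US gal × 3.785 L/gal = 598,030 L.
Alkalinity to add: (86 − 65) = 21 mg/L as CaCO₃ × 598,030 L = 12,560 g as CaCO₃.
Equivalents: 12,560 g ÷ 50 g/eq = 251.2 eq.
Each mole of Na₂CO₃ supplies 2 eq, so 251.2 / 2 = 125.6 mol.
Mass: 125.6 mol × 106 g/mol = 13,310 g.

13.3 kg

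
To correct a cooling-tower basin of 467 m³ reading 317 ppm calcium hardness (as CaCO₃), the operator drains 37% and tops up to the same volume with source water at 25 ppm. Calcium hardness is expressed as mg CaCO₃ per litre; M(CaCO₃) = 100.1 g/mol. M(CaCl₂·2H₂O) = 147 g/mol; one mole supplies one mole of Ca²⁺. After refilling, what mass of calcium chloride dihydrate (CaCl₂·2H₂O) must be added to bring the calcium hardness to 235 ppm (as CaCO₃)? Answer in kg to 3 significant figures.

Volume: 467 m³ = 467,000 L.
After draining 37% and refilling: 317 × 0.63 + 25 × 0.37 = 208.96 ppm.
Deficit to target: 235 − 208.96 = 26.04 mg/L.
As CaCO₃: 26.04 mg/L × 467,000 L = 12,160 g; ÷ 100.1 = 121.5 mol Ca²⁺.
Mass: 121.5 × 147 = 17,860 g.

17.9 kg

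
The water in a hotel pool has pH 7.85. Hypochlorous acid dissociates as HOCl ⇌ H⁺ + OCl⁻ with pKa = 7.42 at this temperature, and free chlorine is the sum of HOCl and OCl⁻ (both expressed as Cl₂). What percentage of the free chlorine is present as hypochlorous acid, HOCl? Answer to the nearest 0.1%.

27.1%

[OCl⁻]/[HOCl] = 10^(pH − pKa) = 10^(7.85 − 7.42) = 10^0.43 = 2.692.
Fraction as HOCl = 1 / (1 + 2.692) = 0.2709.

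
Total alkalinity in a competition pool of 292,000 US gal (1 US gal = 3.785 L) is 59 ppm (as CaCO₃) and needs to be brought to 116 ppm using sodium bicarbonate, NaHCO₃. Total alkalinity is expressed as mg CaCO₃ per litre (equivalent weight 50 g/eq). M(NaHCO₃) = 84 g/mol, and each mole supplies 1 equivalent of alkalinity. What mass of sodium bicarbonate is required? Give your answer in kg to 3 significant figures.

Volume: 292,000 US gal × 3.785 L/gal = 1,105,220 L.
Alkalinity to add: (116 − 59) = 57 mg/L as CaCO₃ × 1,105,220 L = 63,000 g as CaCO₃.
Equivalents: 63,000 g ÷ 50 g/eq = 1260 eq.
NaHCO₃ supplies 1 eq per mole → 1260 mol.
Mass: 1260 mol × 84 g/mol = 105,800 g.

106 kg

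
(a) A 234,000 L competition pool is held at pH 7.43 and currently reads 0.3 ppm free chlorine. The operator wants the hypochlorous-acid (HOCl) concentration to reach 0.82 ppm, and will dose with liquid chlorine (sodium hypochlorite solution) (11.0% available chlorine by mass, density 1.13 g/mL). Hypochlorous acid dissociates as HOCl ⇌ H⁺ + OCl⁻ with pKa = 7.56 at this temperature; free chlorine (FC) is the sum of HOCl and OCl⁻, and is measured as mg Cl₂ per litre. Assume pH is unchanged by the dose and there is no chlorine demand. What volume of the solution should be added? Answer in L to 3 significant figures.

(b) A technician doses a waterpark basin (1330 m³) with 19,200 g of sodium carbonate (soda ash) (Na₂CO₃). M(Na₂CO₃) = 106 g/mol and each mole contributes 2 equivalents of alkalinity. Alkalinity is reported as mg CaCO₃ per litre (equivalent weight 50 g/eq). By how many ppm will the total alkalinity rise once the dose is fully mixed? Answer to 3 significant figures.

(a) 2.12 L; (b) 13.6 ppm

(a) [OCl⁻]/[HOCl] = 10^(pH − pKa) = 10^(7.43 − 7.56) = 0.7413; fraction as HOCl = 1/(1 + 0.7413) = 0.5743.
(a) Free chlorine required for 0.82 ppm HOCl: 0.82 / 0.5743 = 1.428 ppm.
(a) FC to add: 1.428 − 0.3 = 1.128 mg/L as Cl₂.
(a) Cl₂ equivalent: 1.128 mg/L × 234,000 L = 263.9 g.
(a) Product at 11.0% available Cl: 263.9 / 0.11 = 2399 g.
(a) Volume: 2399 g ÷ 1.13 g/mL = 2123 mL.

(b) Volume: 1330 m³ = 1,330,000 L.
(b) Moles of Na₂CO₃: 19,200 g ÷ 106 g/mol = 181.1 mol → 362.3 eq of alkalinity.
(b) As CaCO₃: 362.3 eq × 50 g/eq = 18,110 g.
(b) Rise: 18,110 g / 1,330,000 L × 1000 = 13.62 mg/L.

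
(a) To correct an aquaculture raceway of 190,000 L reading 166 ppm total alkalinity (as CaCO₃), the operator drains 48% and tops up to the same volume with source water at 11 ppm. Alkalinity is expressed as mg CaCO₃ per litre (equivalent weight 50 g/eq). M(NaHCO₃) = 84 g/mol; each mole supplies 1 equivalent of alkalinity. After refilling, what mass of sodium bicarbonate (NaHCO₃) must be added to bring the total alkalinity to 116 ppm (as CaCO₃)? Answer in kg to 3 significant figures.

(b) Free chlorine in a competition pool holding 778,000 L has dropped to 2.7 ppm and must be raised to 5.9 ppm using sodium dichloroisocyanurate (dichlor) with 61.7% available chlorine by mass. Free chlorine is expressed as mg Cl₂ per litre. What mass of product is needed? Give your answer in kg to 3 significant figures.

(a) 7.79 kg; (b) 4.04 kg

(a) After draining 48% and refilling: 166 × 0.52 + 11 × 0.48 = 91.6 ppm.
(a) Deficit to target: 116 − 91.6 = 24.4 mg/L.
(a) As CaCO₃: 24.4 mg/L × 190,000 L = 4636 g; ÷ 50 g/eq ÷ 1 = 92.72 mol NaHCO₃.
(a) Mass: 92.72 × 84 = 7788 g.

(b) Chlorine deficit: 5.9 − 2.7 = 3.2 ppm = 3.2 mg/L as Cl₂.
(b) Cl₂ equivalent needed: 3.2 mg/L × 778,000 L = 2,490,000 mg = 2490 g.
(b) Product at 61.7% available chlorine: 2490 / 0.617 = 4035 g.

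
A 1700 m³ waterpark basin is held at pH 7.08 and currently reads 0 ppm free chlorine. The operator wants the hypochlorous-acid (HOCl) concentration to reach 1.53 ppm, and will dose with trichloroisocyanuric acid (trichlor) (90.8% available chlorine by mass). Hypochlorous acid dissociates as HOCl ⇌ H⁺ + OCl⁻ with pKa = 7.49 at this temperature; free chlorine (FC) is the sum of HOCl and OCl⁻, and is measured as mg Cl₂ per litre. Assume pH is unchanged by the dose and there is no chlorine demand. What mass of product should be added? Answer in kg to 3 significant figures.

Volume: 1700 m³ = 1,700,000 L.
[OCl⁻]/[HOCl] = 10^(pH − pKa) = 10^(7.08 − 7.49) = 0.389; fraction as HOCl = 1/(1 + 0.389) = 0.7199.
Free chlorine required for 1.53 ppm HOCl: 1.53 / 0.7199 = 2.125 ppm.
FC to add: 2.125 − 0 = 2.125 mg/L as Cl₂.
Cl₂ equivalent: 2.125 mg/L × 1,700,000 L = 3613 g.
Product at 90.8% available Cl: 3613 / 0.908 = 3979 g.

3.98 kg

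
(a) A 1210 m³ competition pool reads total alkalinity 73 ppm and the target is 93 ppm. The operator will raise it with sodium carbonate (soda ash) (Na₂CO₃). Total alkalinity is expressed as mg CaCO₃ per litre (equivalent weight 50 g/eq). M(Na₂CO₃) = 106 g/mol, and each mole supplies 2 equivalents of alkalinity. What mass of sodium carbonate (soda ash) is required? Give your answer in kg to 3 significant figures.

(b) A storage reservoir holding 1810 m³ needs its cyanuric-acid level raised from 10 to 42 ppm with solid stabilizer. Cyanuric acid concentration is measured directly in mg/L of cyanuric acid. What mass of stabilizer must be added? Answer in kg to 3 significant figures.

(a) Volume: 1210 m³ = 1,210,000 L.
(a) Alkalinity to add: (93 − 73) = 20 mg/L as CaCO₃ × 1,210,000 L = 24,200 g as CaCO₃.
(a) Equivalents: 24,200 g ÷ 50 g/eq = 484 eq.
(a) Each mole of Na₂CO₃ supplies 2 eq, so 484 / 2 = 242 mol.
(a) Mass: 242 mol × 106 g/mol = 25,650 g.

(b) Volume: 1810 m³ = 1,810,000 L.
(b) CYA to add: (42 − 10) = 32 mg/L × 1,810,000 L = 57,920 g cyanuric acid.

(a) 25.7 kg; (b) 57.9 kg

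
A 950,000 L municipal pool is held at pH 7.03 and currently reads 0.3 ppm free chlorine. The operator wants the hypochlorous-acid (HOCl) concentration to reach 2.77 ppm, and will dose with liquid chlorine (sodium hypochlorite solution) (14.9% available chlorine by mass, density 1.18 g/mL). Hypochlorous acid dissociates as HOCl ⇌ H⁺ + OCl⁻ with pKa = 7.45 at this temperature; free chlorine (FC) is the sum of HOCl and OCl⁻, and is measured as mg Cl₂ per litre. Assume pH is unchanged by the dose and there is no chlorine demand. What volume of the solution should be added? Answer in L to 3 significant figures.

[OCl⁻]/[HOCl] = 10^(pH − pKa) = 10^(7.03 − 7.45) = 0.3802; fraction as HOCl = 1/(1 + 0.3802) = 0.7245.
Free chlorine required for 2.77 ppm HOCl: 2.77 / 0.7245 = 3.823 ppm.
FC to add: 3.823 − 0.3 = 3.523 mg/L as Cl₂.
Cl₂ equivalent: 3.523 mg/L × 950,000 L = 3347 g.
Product at 14.9% available Cl: 3347 / 0.149 = 22,460 g.
Volume: 22,460 g ÷ 1.18 g/mL = 19,040 mL.

19.0 L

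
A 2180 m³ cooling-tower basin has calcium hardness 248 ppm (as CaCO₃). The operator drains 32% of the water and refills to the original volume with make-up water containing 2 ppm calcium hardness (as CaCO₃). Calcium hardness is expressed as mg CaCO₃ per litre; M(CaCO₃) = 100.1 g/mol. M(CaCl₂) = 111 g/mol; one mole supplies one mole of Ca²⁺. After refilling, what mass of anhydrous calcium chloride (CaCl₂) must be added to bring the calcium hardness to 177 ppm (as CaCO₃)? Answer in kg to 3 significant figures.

18.7 kg

Volume: 2180 m³ = 2,180,000 L.
After draining 32% and refilling: 248 × 0.68 + 2 × 0.32 = 169.28 ppm.
Deficit to target: 177 − 169.28 = 7.72 mg/L.
As CaCO₃: 7.72 mg/L × 2,180,000 L = 16,830 g; ÷ 100.1 = 168.1 mol Ca²⁺.
Mass: 168.1 × 111 = 18,660 g.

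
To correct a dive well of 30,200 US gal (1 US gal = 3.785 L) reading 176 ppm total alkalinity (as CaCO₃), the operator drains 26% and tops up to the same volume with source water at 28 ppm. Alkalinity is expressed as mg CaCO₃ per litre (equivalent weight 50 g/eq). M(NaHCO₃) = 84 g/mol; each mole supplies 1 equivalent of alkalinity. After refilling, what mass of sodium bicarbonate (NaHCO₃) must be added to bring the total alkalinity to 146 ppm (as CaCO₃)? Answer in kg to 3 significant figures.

1.63 kg

Volume: 30,200 US gal × 3.785 L/gal = 114,307 L.
After draining 26% and refilling: 176 × 0.74 + 28 × 0.26 = 137.52 ppm.
Deficit to target: 146 − 137.52 = 8.48 mg/L.
As CaCO₃: 8.48 mg/L × 114,307 L = 969.3 g; ÷ 50 g/eq ÷ 1 = 19.39 mol NaHCO₃.
Mass: 19.39 × 84 = 1628 g.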